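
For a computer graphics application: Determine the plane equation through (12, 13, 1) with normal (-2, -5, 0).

The plane through P with normal n = (a, b, c) satisfies n·(r - P) = 0,
i.e. ax + by + cz = a·x₀ + b·y₀ + c·z₀.
d = (-2)·12 + (-5)·13 + 0·1
  = -24 - 65 + 0
  = -89
Equation: -2x - 5y = -89

-2x - 5y = -89


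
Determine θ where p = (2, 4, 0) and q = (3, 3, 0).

p·q = 2·3 + 4·3 + 0·0 = 6 + 12 + 0 = 18
|p| = √(2² + 4² + 0²) = √20 ≈ 4.472
|q| = √(3² + 3² + 0²) = √18 ≈ 4.243
cos θ = (p·q)/(|p||q|) = 18/(4.472·4.243) ≈ 0.9487
θ = arccos(0.9487) ≈ 18.43°

18.43°


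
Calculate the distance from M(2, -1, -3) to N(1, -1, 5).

d = √[(x₂-x₁)² + (y₂-y₁)² + (z₂-z₁)²]
  = √[(-1)² + 0² + 8²]
  = √[1 + 0 + 64]
  = √65
  ≈ 8.062

8.062


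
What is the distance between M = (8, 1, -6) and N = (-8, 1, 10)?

d = √[(x₂-x₁)² + (y₂-y₁)² + (z₂-z₁)²]
  = √[(-16)² + 0² + 16²]
  = √[256 + 0 + 256]
  = √512
  ≈ 22.63

22.63


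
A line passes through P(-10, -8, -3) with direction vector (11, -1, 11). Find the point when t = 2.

P(t) = P + t·d
  = (-10 + 11·2, -8 + (-1)·2, -3 + 11·2)
  = (-10 + 22, -8 - 2, -3 + 22)
  = (12, -10, 19)

(12, -10, 19)


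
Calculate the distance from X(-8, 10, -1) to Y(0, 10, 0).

d = √[(x₂-x₁)² + (y₂-y₁)² + (z₂-z₁)²]
  = √[8² + 0² + 1²]
  = √[64 + 0 + 1]
  = √65
  ≈ 8.062

8.062


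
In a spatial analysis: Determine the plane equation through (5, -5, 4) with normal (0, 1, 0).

The plane through P with normal n = (a, b, c) satisfies n·(r - P) = 0,
i.e. ax + by + cz = a·x₀ + b·y₀ + c·z₀.
d = 0·5 + 1·(-5) + 0·4
  = 0 - 5 + 0
  = -5
Equation: y = -5

y = -5


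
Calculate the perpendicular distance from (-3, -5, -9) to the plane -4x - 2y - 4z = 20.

distance = |a·x₀ + b·y₀ + c·z₀ - d| / √(a² + b² + c²)
  = |(-4)·(-3) + (-2)·(-5) + (-4)·(-9) - 20| / √((-4)² + (-2)² + (-4)²)
  = |12 + 10 + 36 - 20| / √(16 + 4 + 16)
  = |38| / √36
  = 38 / 6
  ≈ 6.333

6.333


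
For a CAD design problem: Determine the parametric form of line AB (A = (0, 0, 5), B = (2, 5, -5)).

Direction vector d = B - A = (2 + 0, 5 + 0, -5 - 5) = (2, 5, -10)
Parametric form r = A + t·d:
x = 0 + 2t, y = 0 + 5t, z = 5 - 10t

x = 0 + 2t, y = 0 + 5t, z = 5 - 10t


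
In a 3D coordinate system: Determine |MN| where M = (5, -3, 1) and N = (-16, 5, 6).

d = √[(x₂-x₁)² + (y₂-y₁)² + (z₂-z₁)²]
  = √[(-21)² + 8² + 5²]
  = √[441 + 64 + 25]
  = √530
  ≈ 23.02

23.02


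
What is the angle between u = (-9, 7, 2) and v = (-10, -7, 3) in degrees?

u·v = (-9)·(-10) + 7·(-7) + 2·3 = 90 - 49 + 6 = 47
|u| = √((-9)² + 7² + 2²) = √134 ≈ 11.58
|v| = √((-10)² + (-7)² + 3²) = √158 ≈ 12.57
cos θ = (u·v)/(|u||v|) = 47/(11.58·12.57) ≈ 0.323
θ = arccos(0.323) ≈ 71.15°

71.15°


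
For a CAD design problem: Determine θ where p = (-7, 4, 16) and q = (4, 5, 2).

p·q = (-7)·4 + 4·5 + 16·2 = -28 + 20 + 32 = 24
|p| = √((-7)² + 4² + 16²) = √321 ≈ 17.92
|q| = √(4² + 5² + 2²) = √45 ≈ 6.708
cos θ = (p·q)/(|p||q|) = 24/(17.92·6.708) ≈ 0.1997
θ = arccos(0.1997) ≈ 78.48°

78.48°


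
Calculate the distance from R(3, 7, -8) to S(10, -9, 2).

d = √[(x₂-x₁)² + (y₂-y₁)² + (z₂-z₁)²]
  = √[7² + (-16)² + 10²]
  = √[49 + 256 + 100]
  = √405
  ≈ 20.12

20.12


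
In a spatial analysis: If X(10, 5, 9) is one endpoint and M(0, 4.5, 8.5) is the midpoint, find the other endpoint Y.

Y = 2M - X
  = (2·0 - 10, 2·4.5 - 5, 2·8.5 - 9)
  = (0 - 10, 9 - 5, 17 - 9)
  = (-10, 4, 8)

(-10, 4, 8)


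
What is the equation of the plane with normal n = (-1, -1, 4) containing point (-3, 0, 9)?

The plane through P with normal n = (a, b, c) satisfies n·(r - P) = 0,
i.e. ax + by + cz = a·x₀ + b·y₀ + c·z₀.
d = (-1)·(-3) + (-1)·0 + 4·9
  = 3 + 0 + 36
  = 39
Equation: -x - y + 4z = 39

-x - y + 4z = 39


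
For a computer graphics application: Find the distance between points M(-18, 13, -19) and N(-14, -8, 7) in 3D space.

d = √[(x₂-x₁)² + (y₂-y₁)² + (z₂-z₁)²]
  = √[4² + (-21)² + 26²]
  = √[16 + 441 + 676]
  = √1133
  ≈ 33.66

33.66


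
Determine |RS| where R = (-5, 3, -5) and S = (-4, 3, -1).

d = √[(x₂-x₁)² + (y₂-y₁)² + (z₂-z₁)²]
  = √[1² + 0² + 4²]
  = √[1 + 0 + 16]
  = √17
  ≈ 4.123

4.123


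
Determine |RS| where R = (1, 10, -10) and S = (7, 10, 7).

d = √[(x₂-x₁)² + (y₂-y₁)² + (z₂-z₁)²]
  = √[6² + 0² + 17²]
  = √[36 + 0 + 289]
  = √325
  ≈ 18.03

18.03


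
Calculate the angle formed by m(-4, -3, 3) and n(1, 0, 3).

m·n = (-4)·1 + (-3)·0 + 3·3 = -4 + 0 + 9 = 5
|m| = √((-4)² + (-3)² + 3²) = √34 ≈ 5.831
|n| = √(1² + 0² + 3²) = √10 ≈ 3.162
cos θ = (m·n)/(|m||n|) = 5/(5.831·3.162) ≈ 0.2712
θ = arccos(0.2712) ≈ 74.27°

74.27°


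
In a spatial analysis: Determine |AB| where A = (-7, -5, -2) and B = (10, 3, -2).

d = √[(x₂-x₁)² + (y₂-y₁)² + (z₂-z₁)²]
  = √[17² + 8² + 0²]
  = √[289 + 64 + 0]
  = √353
  ≈ 18.79

18.79


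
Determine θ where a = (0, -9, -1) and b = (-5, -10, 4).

a·b = 0·(-5) + (-9)·(-10) + (-1)·4 = 0 + 90 - 4 = 86
|a| = √(0² + (-9)² + (-1)²) = √82 ≈ 9.055
|b| = √((-5)² + (-10)² + 4²) = √141 ≈ 11.87
cos θ = (a·b)/(|a||b|) = 86/(9.055·11.87) ≈ 0.7998
θ = arccos(0.7998) ≈ 36.89°

36.89°


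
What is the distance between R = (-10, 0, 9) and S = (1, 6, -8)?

d = √[(x₂-x₁)² + (y₂-y₁)² + (z₂-z₁)²]
  = √[11² + 6² + (-17)²]
  = √[121 + 36 + 289]
  = √446
  ≈ 21.12

21.12


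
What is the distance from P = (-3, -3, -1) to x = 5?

distance = |a·x₀ + b·y₀ + c·z₀ - d| / √(a² + b² + c²)
  = |1·(-3) + 0·(-3) + 0·(-1) - 5| / √(1² + 0² + 0²)
  = |-3 + 0 + 0 - 5| / √(1 + 0 + 0)
  = |-8| / √1
  = 8 / 1
  ≈ 8

8


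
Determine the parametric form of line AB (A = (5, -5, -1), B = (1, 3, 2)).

Direction vector d = B - A = (1 - 5, 3 + 5, 2 + 1) = (-4, 8, 3)
Parametric form r = A + t·d:
x = 5 - 4t, y = -5 + 8t, z = -1 + 3t

x = 5 - 4t, y = -5 + 8t, z = -1 + 3t


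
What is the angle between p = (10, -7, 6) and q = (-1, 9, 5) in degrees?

p·q = 10·(-1) + (-7)·9 + 6·5 = -10 - 63 + 30 = -43
|p| = √(10² + (-7)² + 6²) = √185 ≈ 13.6
|q| = √((-1)² + 9² + 5²) = √107 ≈ 10.34
cos θ = (p·q)/(|p||q|) = -43/(13.6·10.34) ≈ -0.3056
θ = arccos(-0.3056) ≈ 107.8°

107.8°


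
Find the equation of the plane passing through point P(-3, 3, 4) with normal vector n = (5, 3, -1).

The plane through P with normal n = (a, b, c) satisfies n·(r - P) = 0,
i.e. ax + by + cz = a·x₀ + b·y₀ + c·z₀.
d = 5·(-3) + 3·3 + (-1)·4
  = -15 + 9 - 4
  = -10
Equation: 5x + 3y - z = -10

5x + 3y - z = -10


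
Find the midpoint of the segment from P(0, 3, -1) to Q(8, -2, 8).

M = ((x₁+x₂)/2, (y₁+y₂)/2, (z₁+z₂)/2)
  = ((0 + 8)/2, (3 - 2)/2, (-1 + 8)/2)
  = (8/2, 1/2, 7/2)
  = (4, 0.5, 3.5)

(4, 0.5, 3.5)


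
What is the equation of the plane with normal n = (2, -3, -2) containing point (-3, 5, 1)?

The plane through P with normal n = (a, b, c) satisfies n·(r - P) = 0,
i.e. ax + by + cz = a·x₀ + b·y₀ + c·z₀.
d = 2·(-3) + (-3)·5 + (-2)·1
  = -6 - 15 - 2
  = -23
Equation: 2x - 3y - 2z = -23

2x - 3y - 2z = -23


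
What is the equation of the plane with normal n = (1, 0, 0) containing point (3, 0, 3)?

The plane through P with normal n = (a, b, c) satisfies n·(r - P) = 0,
i.e. ax + by + cz = a·x₀ + b·y₀ + c·z₀.
d = 1·3 + 0·0 + 0·3
  = 3 + 0 + 0
  = 3
Equation: x = 3

x = 3


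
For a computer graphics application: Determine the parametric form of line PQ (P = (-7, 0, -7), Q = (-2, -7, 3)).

Direction vector d = Q - P = (-2 + 7, -7 + 0, 3 + 7) = (5, -7, 10)
Parametric form r = P + t·d:
x = -7 + 5t, y = 0 - 7t, z = -7 + 10t

x = -7 + 5t, y = 0 - 7t, z = -7 + 10t


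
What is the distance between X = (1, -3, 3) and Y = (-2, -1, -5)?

d = √[(x₂-x₁)² + (y₂-y₁)² + (z₂-z₁)²]
  = √[(-3)² + 2² + (-8)²]
  = √[9 + 4 + 64]
  = √77
  ≈ 8.775

8.775


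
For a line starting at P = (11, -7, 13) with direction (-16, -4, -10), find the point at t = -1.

P(t) = P + t·d
  = (11 + (-16)·(-1), -7 + (-4)·(-1), 13 + (-10)·(-1))
  = (11 + 16, -7 + 4, 13 + 10)
  = (27, -3, 23)

(27, -3, 23)


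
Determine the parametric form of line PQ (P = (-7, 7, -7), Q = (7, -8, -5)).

Direction vector d = Q - P = (7 + 7, -8 - 7, -5 + 7) = (14, -15, 2)
Parametric form r = P + t·d:
x = -7 + 14t, y = 7 - 15t, z = -7 + 2t

x = -7 + 14t, y = 7 - 15t, z = -7 + 2t


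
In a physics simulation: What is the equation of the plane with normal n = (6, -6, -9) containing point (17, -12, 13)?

The plane through P with normal n = (a, b, c) satisfies n·(r - P) = 0,
i.e. ax + by + cz = a·x₀ + b·y₀ + c·z₀.
d = 6·17 + (-6)·(-12) + (-9)·13
  = 102 + 72 - 117
  = 57
Equation: 6x - 6y - 9z = 57

6x - 6y - 9z = 57


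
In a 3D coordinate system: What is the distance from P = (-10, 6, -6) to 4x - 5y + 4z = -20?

distance = |a·x₀ + b·y₀ + c·z₀ - d| / √(a² + b² + c²)
  = |4·(-10) + (-5)·6 + 4·(-6) - (-20)| / √(4² + (-5)² + 4²)
  = |-40 - 30 - 24 + 20| / √(16 + 25 + 16)
  = |-74| / √57
  = 74 / 7.55
  ≈ 9.802

9.802


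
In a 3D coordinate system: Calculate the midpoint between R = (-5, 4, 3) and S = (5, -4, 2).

M = ((x₁+x₂)/2, (y₁+y₂)/2, (z₁+z₂)/2)
  = ((-5 + 5)/2, (4 - 4)/2, (3 + 2)/2)
  = (0/2, 0/2, 5/2)
  = (0, 0, 2.5)

(0, 0, 2.5)


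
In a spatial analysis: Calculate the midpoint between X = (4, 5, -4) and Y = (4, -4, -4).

M = ((x₁+x₂)/2, (y₁+y₂)/2, (z₁+z₂)/2)
  = ((4 + 4)/2, (5 - 4)/2, (-4 - 4)/2)
  = (8/2, 1/2, -8/2)
  = (4, 0.5, -4)

(4, 0.5, -4)


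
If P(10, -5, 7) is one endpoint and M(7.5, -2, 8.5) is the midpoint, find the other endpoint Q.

Q = 2M - P
  = (2·7.5 - 10, 2·(-2) - (-5), 2·8.5 - 7)
  = (15 - 10, -4 + 5, 17 - 7)
  = (5, 1, 10)

(5, 1, 10)


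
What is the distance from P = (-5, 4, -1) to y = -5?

distance = |a·x₀ + b·y₀ + c·z₀ - d| / √(a² + b² + c²)
  = |0·(-5) + 1·4 + 0·(-1) - (-5)| / √(0² + 1² + 0²)
  = |0 + 4 + 0 + 5| / √(0 + 1 + 0)
  = |9| / √1
  = 9 / 1
  ≈ 9

9


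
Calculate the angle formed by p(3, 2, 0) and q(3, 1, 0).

p·q = 3·3 + 2·1 + 0·0 = 9 + 2 + 0 = 11
|p| = √(3² + 2² + 0²) = √13 ≈ 3.606
|q| = √(3² + 1² + 0²) = √10 ≈ 3.162
cos θ = (p·q)/(|p||q|) = 11/(3.606·3.162) ≈ 0.9648
θ = arccos(0.9648) ≈ 15.26°

15.26°


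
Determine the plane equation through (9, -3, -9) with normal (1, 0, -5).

The plane through P with normal n = (a, b, c) satisfies n·(r - P) = 0,
i.e. ax + by + cz = a·x₀ + b·y₀ + c·z₀.
d = 1·9 + 0·(-3) + (-5)·(-9)
  = 9 + 0 + 45
  = 54
Equation: x - 5z = 54

x - 5z = 54


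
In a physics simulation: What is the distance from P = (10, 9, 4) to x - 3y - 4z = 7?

distance = |a·x₀ + b·y₀ + c·z₀ - d| / √(a² + b² + c²)
  = |1·10 + (-3)·9 + (-4)·4 - 7| / √(1² + (-3)² + (-4)²)
  = |10 - 27 - 16 - 7| / √(1 + 9 + 16)
  = |-40| / √26
  = 40 / 5.099
  ≈ 7.845

7.845


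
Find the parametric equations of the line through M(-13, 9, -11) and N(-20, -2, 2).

Direction vector d = N - M = (-20 + 13, -2 - 9, 2 + 11) = (-7, -11, 13)
Parametric form r = M + t·d:
x = -13 - 7t, y = 9 - 11t, z = -11 + 13t

x = -13 - 7t, y = 9 - 11t, z = -11 + 13t


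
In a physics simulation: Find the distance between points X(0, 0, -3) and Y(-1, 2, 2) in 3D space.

d = √[(x₂-x₁)² + (y₂-y₁)² + (z₂-z₁)²]
  = √[(-1)² + 2² + 5²]
  = √[1 + 4 + 25]
  = √30
  ≈ 5.477

5.477


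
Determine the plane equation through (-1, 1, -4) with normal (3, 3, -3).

The plane through P with normal n = (a, b, c) satisfies n·(r - P) = 0,
i.e. ax + by + cz = a·x₀ + b·y₀ + c·z₀.
d = 3·(-1) + 3·1 + (-3)·(-4)
  = -3 + 3 + 12
  = 12
Equation: 3x + 3y - 3z = 12

3x + 3y - 3z = 12


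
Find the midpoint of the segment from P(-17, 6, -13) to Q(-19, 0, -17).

M = ((x₁+x₂)/2, (y₁+y₂)/2, (z₁+z₂)/2)
  = ((-17 - 19)/2, (6 + 0)/2, (-13 - 17)/2)
  = (-36/2, 6/2, -30/2)
  = (-18, 3, -15)

(-18, 3, -15)


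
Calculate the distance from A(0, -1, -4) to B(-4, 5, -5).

d = √[(x₂-x₁)² + (y₂-y₁)² + (z₂-z₁)²]
  = √[(-4)² + 6² + (-1)²]
  = √[16 + 36 + 1]
  = √53
  ≈ 7.28

7.28


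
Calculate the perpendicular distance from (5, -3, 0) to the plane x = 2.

distance = |a·x₀ + b·y₀ + c·z₀ - d| / √(a² + b² + c²)
  = |1·5 + 0·(-3) + 0·0 - 2| / √(1² + 0² + 0²)
  = |5 + 0 + 0 - 2| / √(1 + 0 + 0)
  = |3| / √1
  = 3 / 1
  ≈ 3

3


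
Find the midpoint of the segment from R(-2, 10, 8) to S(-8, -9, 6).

M = ((x₁+x₂)/2, (y₁+y₂)/2, (z₁+z₂)/2)
  = ((-2 - 8)/2, (10 - 9)/2, (8 + 6)/2)
  = (-10/2, 1/2, 14/2)
  = (-5, 0.5, 7)

(-5, 0.5, 7)


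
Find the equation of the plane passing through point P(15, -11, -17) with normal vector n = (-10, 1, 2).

The plane through P with normal n = (a, b, c) satisfies n·(r - P) = 0,
i.e. ax + by + cz = a·x₀ + b·y₀ + c·z₀.
d = (-10)·15 + 1·(-11) + 2·(-17)
  = -150 - 11 - 34
  = -195
Equation: -10x + y + 2z = -195

-10x + y + 2z = -195


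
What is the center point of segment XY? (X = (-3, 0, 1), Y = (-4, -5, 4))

M = ((x₁+x₂)/2, (y₁+y₂)/2, (z₁+z₂)/2)
  = ((-3 - 4)/2, (0 - 5)/2, (1 + 4)/2)
  = (-7/2, -5/2, 5/2)
  = (-3.5, -2.5, 2.5)

(-3.5, -2.5, 2.5)


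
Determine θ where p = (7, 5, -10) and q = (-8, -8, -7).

p·q = 7·(-8) + 5·(-8) + (-10)·(-7) = -56 - 40 + 70 = -26
|p| = √(7² + 5² + (-10)²) = √174 ≈ 13.19
|q| = √((-8)² + (-8)² + (-7)²) = √177 ≈ 13.3
cos θ = (p·q)/(|p||q|) = -26/(13.19·13.3) ≈ -0.1482
θ = arccos(-0.1482) ≈ 98.52°

98.52°


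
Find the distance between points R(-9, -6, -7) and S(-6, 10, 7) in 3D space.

d = √[(x₂-x₁)² + (y₂-y₁)² + (z₂-z₁)²]
  = √[3² + 16² + 14²]
  = √[9 + 256 + 196]
  = √461
  ≈ 21.47

21.47


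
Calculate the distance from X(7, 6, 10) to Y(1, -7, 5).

d = √[(x₂-x₁)² + (y₂-y₁)² + (z₂-z₁)²]
  = √[(-6)² + (-13)² + (-5)²]
  = √[36 + 169 + 25]
  = √230
  ≈ 15.17

15.17


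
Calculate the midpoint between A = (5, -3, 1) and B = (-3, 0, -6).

M = ((x₁+x₂)/2, (y₁+y₂)/2, (z₁+z₂)/2)
  = ((5 - 3)/2, (-3 + 0)/2, (1 - 6)/2)
  = (2/2, -3/2, -5/2)
  = (1, -1.5, -2.5)

(1, -1.5, -2.5)


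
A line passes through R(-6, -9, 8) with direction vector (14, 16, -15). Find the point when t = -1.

P(t) = R + t·d
  = (-6 + 14·(-1), -9 + 16·(-1), 8 + (-15)·(-1))
  = (-6 - 14, -9 - 16, 8 + 15)
  = (-20, -25, 23)

(-20, -25, 23)


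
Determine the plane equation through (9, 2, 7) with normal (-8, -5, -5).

The plane through P with normal n = (a, b, c) satisfies n·(r - P) = 0,
i.e. ax + by + cz = a·x₀ + b·y₀ + c·z₀.
d = (-8)·9 + (-5)·2 + (-5)·7
  = -72 - 10 - 35
  = -117
Equation: -8x - 5y - 5z = -117

-8x - 5y - 5z = -117


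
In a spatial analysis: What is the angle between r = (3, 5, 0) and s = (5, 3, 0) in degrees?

r·s = 3·5 + 5·3 + 0·0 = 15 + 15 + 0 = 30
|r| = √(3² + 5² + 0²) = √34 ≈ 5.831
|s| = √(5² + 3² + 0²) = √34 ≈ 5.831
cos θ = (r·s)/(|r||s|) = 30/(5.831·5.831) ≈ 0.8824
θ = arccos(0.8824) ≈ 28.07°

28.07°


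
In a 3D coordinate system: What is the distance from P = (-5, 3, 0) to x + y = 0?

distance = |a·x₀ + b·y₀ + c·z₀ - d| / √(a² + b² + c²)
  = |1·(-5) + 1·3 + 0·0 - 0| / √(1² + 1² + 0²)
  = |-5 + 3 + 0 + 0| / √(1 + 1 + 0)
  = |-2| / √2
  = 2 / 1.414
  ≈ 1.414

1.414


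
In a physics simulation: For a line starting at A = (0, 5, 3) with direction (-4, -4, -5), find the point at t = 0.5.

P(t) = A + t·d
  = (0 + (-4)·0.5, 5 + (-4)·0.5, 3 + (-5)·0.5)
  = (0 - 2, 5 - 2, 3 - 2.5)
  = (-2, 3, 0.5)

(-2, 3, 0.5)


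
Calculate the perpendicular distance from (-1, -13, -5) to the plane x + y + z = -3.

distance = |a·x₀ + b·y₀ + c·z₀ - d| / √(a² + b² + c²)
  = |1·(-1) + 1·(-13) + 1·(-5) - (-3)| / √(1² + 1² + 1²)
  = |-1 - 13 - 5 + 3| / √(1 + 1 + 1)
  = |-16| / √3
  = 16 / 1.732
  ≈ 9.238

9.238


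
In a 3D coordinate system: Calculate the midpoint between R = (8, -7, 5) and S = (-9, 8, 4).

M = ((x₁+x₂)/2, (y₁+y₂)/2, (z₁+z₂)/2)
  = ((8 - 9)/2, (-7 + 8)/2, (5 + 4)/2)
  = (-1/2, 1/2, 9/2)
  = (-0.5, 0.5, 4.5)

(-0.5, 0.5, 4.5)


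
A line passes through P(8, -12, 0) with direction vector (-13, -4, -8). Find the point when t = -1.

P(t) = P + t·d
  = (8 + (-13)·(-1), -12 + (-4)·(-1), 0 + (-8)·(-1))
  = (8 + 13, -12 + 4, 0 + 8)
  = (21, -8, 8)

(21, -8, 8)


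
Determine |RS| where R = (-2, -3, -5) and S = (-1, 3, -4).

d = √[(x₂-x₁)² + (y₂-y₁)² + (z₂-z₁)²]
  = √[1² + 6² + 1²]
  = √[1 + 36 + 1]
  = √38
  ≈ 6.164

6.164


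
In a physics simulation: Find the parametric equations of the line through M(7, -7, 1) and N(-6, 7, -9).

Direction vector d = N - M = (-6 - 7, 7 + 7, -9 - 1) = (-13, 14, -10)
Parametric form r = M + t·d:
x = 7 - 13t, y = -7 + 14t, z = 1 - 10t

x = 7 - 13t, y = -7 + 14t, z = 1 - 10t


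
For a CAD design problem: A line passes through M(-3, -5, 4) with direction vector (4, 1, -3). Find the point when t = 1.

P(t) = M + t·d
  = (-3 + 4·1, -5 + 1·1, 4 + (-3)·1)
  = (-3 + 4, -5 + 1, 4 - 3)
  = (1, -4, 1)

(1, -4, 1)


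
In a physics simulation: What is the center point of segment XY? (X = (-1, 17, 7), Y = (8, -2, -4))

M = ((x₁+x₂)/2, (y₁+y₂)/2, (z₁+z₂)/2)
  = ((-1 + 8)/2, (17 - 2)/2, (7 - 4)/2)
  = (7/2, 15/2, 3/2)
  = (3.5, 7.5, 1.5)

(3.5, 7.5, 1.5)


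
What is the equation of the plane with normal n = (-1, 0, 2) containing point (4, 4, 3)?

The plane through P with normal n = (a, b, c) satisfies n·(r - P) = 0,
i.e. ax + by + cz = a·x₀ + b·y₀ + c·z₀.
d = (-1)·4 + 0·4 + 2·3
  = -4 + 0 + 6
  = 2
Equation: -x + 2z = 2

-x + 2z = 2


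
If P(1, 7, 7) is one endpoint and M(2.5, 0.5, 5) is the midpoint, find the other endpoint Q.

Q = 2M - P
  = (2·2.5 - 1, 2·0.5 - 7, 2·5 - 7)
  = (5 - 1, 1 - 7, 10 - 7)
  = (4, -6, 3)

(4, -6, 3)


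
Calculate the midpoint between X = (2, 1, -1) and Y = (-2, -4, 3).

M = ((x₁+x₂)/2, (y₁+y₂)/2, (z₁+z₂)/2)
  = ((2 - 2)/2, (1 - 4)/2, (-1 + 3)/2)
  = (0/2, -3/2, 2/2)
  = (0, -1.5, 1)

(0, -1.5, 1)


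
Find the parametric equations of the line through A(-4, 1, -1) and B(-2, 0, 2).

Direction vector d = B - A = (-2 + 4, 0 - 1, 2 + 1) = (2, -1, 3)
Parametric form r = A + t·d:
x = -4 + 2t, y = 1 - t, z = -1 + 3t

x = -4 + 2t, y = 1 - t, z = -1 + 3t


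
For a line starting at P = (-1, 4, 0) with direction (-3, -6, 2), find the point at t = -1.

P(t) = P + t·d
  = (-1 + (-3)·(-1), 4 + (-6)·(-1), 0 + 2·(-1))
  = (-1 + 3, 4 + 6, 0 - 2)
  = (2, 10, -2)

(2, 10, -2)


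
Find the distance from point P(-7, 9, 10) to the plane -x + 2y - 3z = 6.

distance = |a·x₀ + b·y₀ + c·z₀ - d| / √(a² + b² + c²)
  = |(-1)·(-7) + 2·9 + (-3)·10 - 6| / √((-1)² + 2² + (-3)²)
  = |7 + 18 - 30 - 6| / √(1 + 4 + 9)
  = |-11| / √14
  = 11 / 3.742
  ≈ 2.94

2.94


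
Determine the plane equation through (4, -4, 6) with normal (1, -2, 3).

The plane through P with normal n = (a, b, c) satisfies n·(r - P) = 0,
i.e. ax + by + cz = a·x₀ + b·y₀ + c·z₀.
d = 1·4 + (-2)·(-4) + 3·6
  = 4 + 8 + 18
  = 30
Equation: x - 2y + 3z = 30

x - 2y + 3z = 30


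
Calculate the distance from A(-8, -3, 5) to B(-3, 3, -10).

d = √[(x₂-x₁)² + (y₂-y₁)² + (z₂-z₁)²]
  = √[5² + 6² + (-15)²]
  = √[25 + 36 + 225]
  = √286
  ≈ 16.91

16.91


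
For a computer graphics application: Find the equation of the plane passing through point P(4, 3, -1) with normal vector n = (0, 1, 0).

The plane through P with normal n = (a, b, c) satisfies n·(r - P) = 0,
i.e. ax + by + cz = a·x₀ + b·y₀ + c·z₀.
d = 0·4 + 1·3 + 0·(-1)
  = 0 + 3 + 0
  = 3
Equation: y = 3

y = 3


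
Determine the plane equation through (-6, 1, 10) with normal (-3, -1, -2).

The plane through P with normal n = (a, b, c) satisfies n·(r - P) = 0,
i.e. ax + by + cz = a·x₀ + b·y₀ + c·z₀.
d = (-3)·(-6) + (-1)·1 + (-2)·10
  = 18 - 1 - 20
  = -3
Equation: -3x - y - 2z = -3

-3x - y - 2z = -3


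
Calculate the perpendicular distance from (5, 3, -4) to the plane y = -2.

distance = |a·x₀ + b·y₀ + c·z₀ - d| / √(a² + b² + c²)
  = |0·5 + 1·3 + 0·(-4) - (-2)| / √(0² + 1² + 0²)
  = |0 + 3 + 0 + 2| / √(0 + 1 + 0)
  = |5| / √1
  = 5 / 1
  ≈ 5

5


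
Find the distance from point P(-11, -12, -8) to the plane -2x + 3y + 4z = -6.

distance = |a·x₀ + b·y₀ + c·z₀ - d| / √(a² + b² + c²)
  = |(-2)·(-11) + 3·(-12) + 4·(-8) - (-6)| / √((-2)² + 3² + 4²)
  = |22 - 36 - 32 + 6| / √(4 + 9 + 16)
  = |-40| / √29
  = 40 / 5.385
  ≈ 7.428

7.428


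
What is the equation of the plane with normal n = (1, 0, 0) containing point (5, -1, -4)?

The plane through P with normal n = (a, b, c) satisfies n·(r - P) = 0,
i.e. ax + by + cz = a·x₀ + b·y₀ + c·z₀.
d = 1·5 + 0·(-1) + 0·(-4)
  = 5 + 0 + 0
  = 5
Equation: x = 5

x = 5


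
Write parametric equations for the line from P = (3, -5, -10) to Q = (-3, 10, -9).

Direction vector d = Q - P = (-3 - 3, 10 + 5, -9 + 10) = (-6, 15, 1)
Parametric form r = P + t·d:
x = 3 - 6t, y = -5 + 15t, z = -10 + t

x = 3 - 6t, y = -5 + 15t, z = -10 + t


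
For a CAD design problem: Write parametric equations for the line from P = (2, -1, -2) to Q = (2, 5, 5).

Direction vector d = Q - P = (2 - 2, 5 + 1, 5 + 2) = (0, 6, 7)
Parametric form r = P + t·d:
x = 2, y = -1 + 6t, z = -2 + 7t

x = 2, y = -1 + 6t, z = -2 + 7t


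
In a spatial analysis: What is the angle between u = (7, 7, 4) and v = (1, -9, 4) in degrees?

u·v = 7·1 + 7·(-9) + 4·4 = 7 - 63 + 16 = -40
|u| = √(7² + 7² + 4²) = √114 ≈ 10.68
|v| = √(1² + (-9)² + 4²) = √98 ≈ 9.899
cos θ = (u·v)/(|u||v|) = -40/(10.68·9.899) ≈ -0.3784
θ = arccos(-0.3784) ≈ 112.2°

112.2°


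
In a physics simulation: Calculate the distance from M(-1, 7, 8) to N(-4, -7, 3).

d = √[(x₂-x₁)² + (y₂-y₁)² + (z₂-z₁)²]
  = √[(-3)² + (-14)² + (-5)²]
  = √[9 + 196 + 25]
  = √230
  ≈ 15.17

15.17


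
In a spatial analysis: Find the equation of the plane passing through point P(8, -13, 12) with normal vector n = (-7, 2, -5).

The plane through P with normal n = (a, b, c) satisfies n·(r - P) = 0,
i.e. ax + by + cz = a·x₀ + b·y₀ + c·z₀.
d = (-7)·8 + 2·(-13) + (-5)·12
  = -56 - 26 - 60
  = -142
Equation: -7x + 2y - 5z = -142

-7x + 2y - 5z = -142


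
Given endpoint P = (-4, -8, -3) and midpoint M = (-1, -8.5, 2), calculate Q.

Q = 2M - P
  = (2·(-1) - (-4), 2·(-8.5) - (-8), 2·2 - (-3))
  = (-2 + 4, -17 + 8, 4 + 3)
  = (2, -9, 7)

(2, -9, 7)


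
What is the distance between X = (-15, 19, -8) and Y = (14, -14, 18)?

d = √[(x₂-x₁)² + (y₂-y₁)² + (z₂-z₁)²]
  = √[29² + (-33)² + 26²]
  = √[841 + 1089 + 676]
  = √2606
  ≈ 51.05

51.05


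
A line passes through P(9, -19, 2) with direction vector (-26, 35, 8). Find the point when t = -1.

P(t) = P + t·d
  = (9 + (-26)·(-1), -19 + 35·(-1), 2 + 8·(-1))
  = (9 + 26, -19 - 35, 2 - 8)
  = (35, -54, -6)

(35, -54, -6)


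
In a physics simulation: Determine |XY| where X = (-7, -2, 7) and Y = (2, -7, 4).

d = √[(x₂-x₁)² + (y₂-y₁)² + (z₂-z₁)²]
  = √[9² + (-5)² + (-3)²]
  = √[81 + 25 + 9]
  = √115
  ≈ 10.72

10.72


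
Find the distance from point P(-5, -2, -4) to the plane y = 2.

distance = |a·x₀ + b·y₀ + c·z₀ - d| / √(a² + b² + c²)
  = |0·(-5) + 1·(-2) + 0·(-4) - 2| / √(0² + 1² + 0²)
  = |0 - 2 + 0 - 2| / √(0 + 1 + 0)
  = |-4| / √1
  = 4 / 1
  ≈ 4

4


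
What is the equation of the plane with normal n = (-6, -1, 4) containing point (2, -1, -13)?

The plane through P with normal n = (a, b, c) satisfies n·(r - P) = 0,
i.e. ax + by + cz = a·x₀ + b·y₀ + c·z₀.
d = (-6)·2 + (-1)·(-1) + 4·(-13)
  = -12 + 1 - 52
  = -63
Equation: -6x - y + 4z = -63

-6x - y + 4z = -63


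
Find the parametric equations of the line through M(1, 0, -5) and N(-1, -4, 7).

Direction vector d = N - M = (-1 - 1, -4 + 0, 7 + 5) = (-2, -4, 12)
Parametric form r = M + t·d:
x = 1 - 2t, y = 0 - 4t, z = -5 + 12t

x = 1 - 2t, y = 0 - 4t, z = -5 + 12t


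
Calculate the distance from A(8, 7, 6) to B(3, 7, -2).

d = √[(x₂-x₁)² + (y₂-y₁)² + (z₂-z₁)²]
  = √[(-5)² + 0² + (-8)²]
  = √[25 + 0 + 64]
  = √89
  ≈ 9.434

9.434


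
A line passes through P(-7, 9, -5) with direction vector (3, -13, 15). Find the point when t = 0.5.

P(t) = P + t·d
  = (-7 + 3·0.5, 9 + (-13)·0.5, -5 + 15·0.5)
  = (-7 + 1.5, 9 - 6.5, -5 + 7.5)
  = (-5.5, 2.5, 2.5)

(-5.5, 2.5, 2.5)


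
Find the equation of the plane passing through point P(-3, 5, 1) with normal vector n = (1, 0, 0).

The plane through P with normal n = (a, b, c) satisfies n·(r - P) = 0,
i.e. ax + by + cz = a·x₀ + b·y₀ + c·z₀.
d = 1·(-3) + 0·5 + 0·1
  = -3 + 0 + 0
  = -3
Equation: x = -3

x = -3


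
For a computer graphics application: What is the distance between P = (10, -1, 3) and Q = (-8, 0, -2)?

d = √[(x₂-x₁)² + (y₂-y₁)² + (z₂-z₁)²]
  = √[(-18)² + 1² + (-5)²]
  = √[324 + 1 + 25]
  = √350
  ≈ 18.71

18.71


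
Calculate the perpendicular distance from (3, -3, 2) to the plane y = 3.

distance = |a·x₀ + b·y₀ + c·z₀ - d| / √(a² + b² + c²)
  = |0·3 + 1·(-3) + 0·2 - 3| / √(0² + 1² + 0²)
  = |0 - 3 + 0 - 3| / √(0 + 1 + 0)
  = |-6| / √1
  = 6 / 1
  ≈ 6

6


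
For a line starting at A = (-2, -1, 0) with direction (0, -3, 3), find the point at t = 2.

P(t) = A + t·d
  = (-2 + 0·2, -1 + (-3)·2, 0 + 3·2)
  = (-2 + 0, -1 - 6, 0 + 6)
  = (-2, -7, 6)

(-2, -7, 6)


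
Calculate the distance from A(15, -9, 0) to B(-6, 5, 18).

d = √[(x₂-x₁)² + (y₂-y₁)² + (z₂-z₁)²]
  = √[(-21)² + 14² + 18²]
  = √[441 + 196 + 324]
  = √961
  ≈ 31

31


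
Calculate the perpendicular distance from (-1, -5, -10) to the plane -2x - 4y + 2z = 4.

distance = |a·x₀ + b·y₀ + c·z₀ - d| / √(a² + b² + c²)
  = |(-2)·(-1) + (-4)·(-5) + 2·(-10) - 4| / √((-2)² + (-4)² + 2²)
  = |2 + 20 - 20 - 4| / √(4 + 16 + 4)
  = |-2| / √24
  = 2 / 4.899
  ≈ 0.4082

0.4082


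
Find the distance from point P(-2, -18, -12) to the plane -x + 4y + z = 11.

distance = |a·x₀ + b·y₀ + c·z₀ - d| / √(a² + b² + c²)
  = |(-1)·(-2) + 4·(-18) + 1·(-12) - 11| / √((-1)² + 4² + 1²)
  = |2 - 72 - 12 - 11| / √(1 + 16 + 1)
  = |-93| / √18
  = 93 / 4.243
  ≈ 21.92

21.92


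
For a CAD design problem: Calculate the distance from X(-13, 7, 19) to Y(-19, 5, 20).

d = √[(x₂-x₁)² + (y₂-y₁)² + (z₂-z₁)²]
  = √[(-6)² + (-2)² + 1²]
  = √[36 + 4 + 1]
  = √41
  ≈ 6.403

6.403


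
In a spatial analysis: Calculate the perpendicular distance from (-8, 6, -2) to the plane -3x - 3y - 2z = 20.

distance = |a·x₀ + b·y₀ + c·z₀ - d| / √(a² + b² + c²)
  = |(-3)·(-8) + (-3)·6 + (-2)·(-2) - 20| / √((-3)² + (-3)² + (-2)²)
  = |24 - 18 + 4 - 20| / √(9 + 9 + 4)
  = |-10| / √22
  = 10 / 4.69
  ≈ 2.132

2.132


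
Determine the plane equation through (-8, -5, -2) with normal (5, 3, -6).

The plane through P with normal n = (a, b, c) satisfies n·(r - P) = 0,
i.e. ax + by + cz = a·x₀ + b·y₀ + c·z₀.
d = 5·(-8) + 3·(-5) + (-6)·(-2)
  = -40 - 15 + 12
  = -43
Equation: 5x + 3y - 6z = -43

5x + 3y - 6z = -43


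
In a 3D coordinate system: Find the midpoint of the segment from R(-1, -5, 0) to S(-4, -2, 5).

M = ((x₁+x₂)/2, (y₁+y₂)/2, (z₁+z₂)/2)
  = ((-1 - 4)/2, (-5 - 2)/2, (0 + 5)/2)
  = (-5/2, -7/2, 5/2)
  = (-2.5, -3.5, 2.5)

(-2.5, -3.5, 2.5)


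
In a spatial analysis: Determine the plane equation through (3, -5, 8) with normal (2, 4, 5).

The plane through P with normal n = (a, b, c) satisfies n·(r - P) = 0,
i.e. ax + by + cz = a·x₀ + b·y₀ + c·z₀.
d = 2·3 + 4·(-5) + 5·8
  = 6 - 20 + 40
  = 26
Equation: 2x + 4y + 5z = 26

2x + 4y + 5z = 26


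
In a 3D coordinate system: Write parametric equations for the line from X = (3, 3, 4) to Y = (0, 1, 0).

Direction vector d = Y - X = (0 - 3, 1 - 3, 0 - 4) = (-3, -2, -4)
Parametric form r = X + t·d:
x = 3 - 3t, y = 3 - 2t, z = 4 - 4t

x = 3 - 3t, y = 3 - 2t, z = 4 - 4t


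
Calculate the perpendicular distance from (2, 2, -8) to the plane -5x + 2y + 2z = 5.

distance = |a·x₀ + b·y₀ + c·z₀ - d| / √(a² + b² + c²)
  = |(-5)·2 + 2·2 + 2·(-8) - 5| / √((-5)² + 2² + 2²)
  = |-10 + 4 - 16 - 5| / √(25 + 4 + 4)
  = |-27| / √33
  = 27 / 5.745
  ≈ 4.7

4.7


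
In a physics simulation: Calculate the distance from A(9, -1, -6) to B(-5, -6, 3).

d = √[(x₂-x₁)² + (y₂-y₁)² + (z₂-z₁)²]
  = √[(-14)² + (-5)² + 9²]
  = √[196 + 25 + 81]
  = √302
  ≈ 17.38

17.38


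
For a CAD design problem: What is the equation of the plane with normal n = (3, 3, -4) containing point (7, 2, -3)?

The plane through P with normal n = (a, b, c) satisfies n·(r - P) = 0,
i.e. ax + by + cz = a·x₀ + b·y₀ + c·z₀.
d = 3·7 + 3·2 + (-4)·(-3)
  = 21 + 6 + 12
  = 39
Equation: 3x + 3y - 4z = 39

3x + 3y - 4z = 39


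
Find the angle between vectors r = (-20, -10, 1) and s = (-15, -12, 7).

r·s = (-20)·(-15) + (-10)·(-12) + 1·7 = 300 + 120 + 7 = 427
|r| = √((-20)² + (-10)² + 1²) = √501 ≈ 22.38
|s| = √((-15)² + (-12)² + 7²) = √418 ≈ 20.45
cos θ = (r·s)/(|r||s|) = 427/(22.38·20.45) ≈ 0.9331
θ = arccos(0.9331) ≈ 21.08°

21.08°


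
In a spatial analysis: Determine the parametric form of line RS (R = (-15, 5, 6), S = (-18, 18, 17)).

Direction vector d = S - R = (-18 + 15, 18 - 5, 17 - 6) = (-3, 13, 11)
Parametric form r = R + t·d:
x = -15 - 3t, y = 5 + 13t, z = 6 + 11t

x = -15 - 3t, y = 5 + 13t, z = 6 + 11t


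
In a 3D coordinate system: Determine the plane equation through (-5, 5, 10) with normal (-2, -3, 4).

The plane through P with normal n = (a, b, c) satisfies n·(r - P) = 0,
i.e. ax + by + cz = a·x₀ + b·y₀ + c·z₀.
d = (-2)·(-5) + (-3)·5 + 4·10
  = 10 - 15 + 40
  = 35
Equation: -2x - 3y + 4z = 35

-2x - 3y + 4z = 35


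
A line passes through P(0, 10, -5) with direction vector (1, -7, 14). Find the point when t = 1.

P(t) = P + t·d
  = (0 + 1·1, 10 + (-7)·1, -5 + 14·1)
  = (0 + 1, 10 - 7, -5 + 14)
  = (1, 3, 9)

(1, 3, 9)


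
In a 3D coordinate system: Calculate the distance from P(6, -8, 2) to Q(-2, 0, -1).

d = √[(x₂-x₁)² + (y₂-y₁)² + (z₂-z₁)²]
  = √[(-8)² + 8² + (-3)²]
  = √[64 + 64 + 9]
  = √137
  ≈ 11.7

11.7


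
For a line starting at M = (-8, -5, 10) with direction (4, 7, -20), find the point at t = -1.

P(t) = M + t·d
  = (-8 + 4·(-1), -5 + 7·(-1), 10 + (-20)·(-1))
  = (-8 - 4, -5 - 7, 10 + 20)
  = (-12, -12, 30)

(-12, -12, 30)


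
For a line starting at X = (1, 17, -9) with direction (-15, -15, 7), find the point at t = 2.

P(t) = X + t·d
  = (1 + (-15)·2, 17 + (-15)·2, -9 + 7·2)
  = (1 - 30, 17 - 30, -9 + 14)
  = (-29, -13, 5)

(-29, -13, 5)


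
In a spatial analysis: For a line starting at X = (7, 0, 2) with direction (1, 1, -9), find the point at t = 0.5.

P(t) = X + t·d
  = (7 + 1·0.5, 0 + 1·0.5, 2 + (-9)·0.5)
  = (7 + 0.5, 0 + 0.5, 2 - 4.5)
  = (7.5, 0.5, -2.5)

(7.5, 0.5, -2.5)


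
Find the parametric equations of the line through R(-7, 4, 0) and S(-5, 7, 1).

Direction vector d = S - R = (-5 + 7, 7 - 4, 1 + 0) = (2, 3, 1)
Parametric form r = R + t·d:
x = -7 + 2t, y = 4 + 3t, z = 0 + t

x = -7 + 2t, y = 4 + 3t, z = 0 + t


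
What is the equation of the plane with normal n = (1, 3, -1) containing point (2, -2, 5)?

The plane through P with normal n = (a, b, c) satisfies n·(r - P) = 0,
i.e. ax + by + cz = a·x₀ + b·y₀ + c·z₀.
d = 1·2 + 3·(-2) + (-1)·5
  = 2 - 6 - 5
  = -9
Equation: x + 3y - z = -9

x + 3y - z = -9


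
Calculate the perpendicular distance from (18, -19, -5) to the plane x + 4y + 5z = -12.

distance = |a·x₀ + b·y₀ + c·z₀ - d| / √(a² + b² + c²)
  = |1·18 + 4·(-19) + 5·(-5) - (-12)| / √(1² + 4² + 5²)
  = |18 - 76 - 25 + 12| / √(1 + 16 + 25)
  = |-71| / √42
  = 71 / 6.481
  ≈ 10.96

10.96


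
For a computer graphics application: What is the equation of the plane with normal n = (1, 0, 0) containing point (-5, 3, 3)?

The plane through P with normal n = (a, b, c) satisfies n·(r - P) = 0,
i.e. ax + by + cz = a·x₀ + b·y₀ + c·z₀.
d = 1·(-5) + 0·3 + 0·3
  = -5 + 0 + 0
  = -5
Equation: x = -5

x = -5


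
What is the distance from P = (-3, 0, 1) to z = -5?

distance = |a·x₀ + b·y₀ + c·z₀ - d| / √(a² + b² + c²)
  = |0·(-3) + 0·0 + 1·1 - (-5)| / √(0² + 0² + 1²)
  = |0 + 0 + 1 + 5| / √(0 + 0 + 1)
  = |6| / √1
  = 6 / 1
  ≈ 6

6


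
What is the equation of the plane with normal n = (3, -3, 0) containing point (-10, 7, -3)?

The plane through P with normal n = (a, b, c) satisfies n·(r - P) = 0,
i.e. ax + by + cz = a·x₀ + b·y₀ + c·z₀.
d = 3·(-10) + (-3)·7 + 0·(-3)
  = -30 - 21 + 0
  = -51
Equation: 3x - 3y = -51

3x - 3y = -51


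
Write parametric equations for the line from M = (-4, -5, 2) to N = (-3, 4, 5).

Direction vector d = N - M = (-3 + 4, 4 + 5, 5 - 2) = (1, 9, 3)
Parametric form r = M + t·d:
x = -4 + t, y = -5 + 9t, z = 2 + 3t

x = -4 + t, y = -5 + 9t, z = 2 + 3t


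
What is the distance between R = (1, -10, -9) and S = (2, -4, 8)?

d = √[(x₂-x₁)² + (y₂-y₁)² + (z₂-z₁)²]
  = √[1² + 6² + 17²]
  = √[1 + 36 + 289]
  = √326
  ≈ 18.06

18.06


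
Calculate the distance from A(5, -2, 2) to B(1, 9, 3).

d = √[(x₂-x₁)² + (y₂-y₁)² + (z₂-z₁)²]
  = √[(-4)² + 11² + 1²]
  = √[16 + 121 + 1]
  = √138
  ≈ 11.75

11.75


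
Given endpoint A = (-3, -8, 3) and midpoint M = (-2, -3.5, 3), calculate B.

B = 2M - A
  = (2·(-2) - (-3), 2·(-3.5) - (-8), 2·3 - 3)
  = (-4 + 3, -7 + 8, 6 - 3)
  = (-1, 1, 3)

(-1, 1, 3)


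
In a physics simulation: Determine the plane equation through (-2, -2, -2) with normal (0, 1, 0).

The plane through P with normal n = (a, b, c) satisfies n·(r - P) = 0,
i.e. ax + by + cz = a·x₀ + b·y₀ + c·z₀.
d = 0·(-2) + 1·(-2) + 0·(-2)
  = 0 - 2 + 0
  = -2
Equation: y = -2

y = -2


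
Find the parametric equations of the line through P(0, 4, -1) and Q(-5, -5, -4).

Direction vector d = Q - P = (-5 + 0, -5 - 4, -4 + 1) = (-5, -9, -3)
Parametric form r = P + t·d:
x = 0 - 5t, y = 4 - 9t, z = -1 - 3t

x = 0 - 5t, y = 4 - 9t, z = -1 - 3t


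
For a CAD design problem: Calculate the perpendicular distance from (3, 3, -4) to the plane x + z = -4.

distance = |a·x₀ + b·y₀ + c·z₀ - d| / √(a² + b² + c²)
  = |1·3 + 0·3 + 1·(-4) - (-4)| / √(1² + 0² + 1²)
  = |3 + 0 - 4 + 4| / √(1 + 0 + 1)
  = |3| / √2
  = 3 / 1.414
  ≈ 2.121

2.121


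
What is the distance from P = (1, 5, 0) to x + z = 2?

distance = |a·x₀ + b·y₀ + c·z₀ - d| / √(a² + b² + c²)
  = |1·1 + 0·5 + 1·0 - 2| / √(1² + 0² + 1²)
  = |1 + 0 + 0 - 2| / √(1 + 0 + 1)
  = |-1| / √2
  = 1 / 1.414
  ≈ 0.7071

0.7071


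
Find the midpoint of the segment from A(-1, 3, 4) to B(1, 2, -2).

M = ((x₁+x₂)/2, (y₁+y₂)/2, (z₁+z₂)/2)
  = ((-1 + 1)/2, (3 + 2)/2, (4 - 2)/2)
  = (0/2, 5/2, 2/2)
  = (0, 2.5, 1)

(0, 2.5, 1)


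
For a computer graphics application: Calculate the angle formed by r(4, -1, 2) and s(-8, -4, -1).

r·s = 4·(-8) + (-1)·(-4) + 2·(-1) = -32 + 4 - 2 = -30
|r| = √(4² + (-1)² + 2²) = √21 ≈ 4.583
|s| = √((-8)² + (-4)² + (-1)²) = √81 ≈ 9
cos θ = (r·s)/(|r||s|) = -30/(4.583·9) ≈ -0.7274
θ = arccos(-0.7274) ≈ 136.7°

136.7°


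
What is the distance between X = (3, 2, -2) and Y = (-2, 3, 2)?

d = √[(x₂-x₁)² + (y₂-y₁)² + (z₂-z₁)²]
  = √[(-5)² + 1² + 4²]
  = √[25 + 1 + 16]
  = √42
  ≈ 6.481

6.481


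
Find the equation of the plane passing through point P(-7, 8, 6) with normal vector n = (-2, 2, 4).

The plane through P with normal n = (a, b, c) satisfies n·(r - P) = 0,
i.e. ax + by + cz = a·x₀ + b·y₀ + c·z₀.
d = (-2)·(-7) + 2·8 + 4·6
  = 14 + 16 + 24
  = 54
Equation: -2x + 2y + 4z = 54

-2x + 2y + 4z = 54


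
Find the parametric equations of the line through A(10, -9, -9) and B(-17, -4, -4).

Direction vector d = B - A = (-17 - 10, -4 + 9, -4 + 9) = (-27, 5, 5)
Parametric form r = A + t·d:
x = 10 - 27t, y = -9 + 5t, z = -9 + 5t

x = 10 - 27t, y = -9 + 5t, z = -9 + 5t


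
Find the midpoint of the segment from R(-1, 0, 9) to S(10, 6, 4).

M = ((x₁+x₂)/2, (y₁+y₂)/2, (z₁+z₂)/2)
  = ((-1 + 10)/2, (0 + 6)/2, (9 + 4)/2)
  = (9/2, 6/2, 13/2)
  = (4.5, 3, 6.5)

(4.5, 3, 6.5)


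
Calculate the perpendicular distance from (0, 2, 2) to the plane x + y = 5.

distance = |a·x₀ + b·y₀ + c·z₀ - d| / √(a² + b² + c²)
  = |1·0 + 1·2 + 0·2 - 5| / √(1² + 1² + 0²)
  = |0 + 2 + 0 - 5| / √(1 + 1 + 0)
  = |-3| / √2
  = 3 / 1.414
  ≈ 2.121

2.121


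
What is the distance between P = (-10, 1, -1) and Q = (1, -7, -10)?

d = √[(x₂-x₁)² + (y₂-y₁)² + (z₂-z₁)²]
  = √[11² + (-8)² + (-9)²]
  = √[121 + 64 + 81]
  = √266
  ≈ 16.31

16.31


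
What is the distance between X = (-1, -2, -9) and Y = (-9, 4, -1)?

d = √[(x₂-x₁)² + (y₂-y₁)² + (z₂-z₁)²]
  = √[(-8)² + 6² + 8²]
  = √[64 + 36 + 64]
  = √164
  ≈ 12.81

12.81


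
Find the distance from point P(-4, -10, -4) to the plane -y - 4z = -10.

distance = |a·x₀ + b·y₀ + c·z₀ - d| / √(a² + b² + c²)
  = |0·(-4) + (-1)·(-10) + (-4)·(-4) - (-10)| / √(0² + (-1)² + (-4)²)
  = |0 + 10 + 16 + 10| / √(0 + 1 + 16)
  = |36| / √17
  = 36 / 4.123
  ≈ 8.731

8.731


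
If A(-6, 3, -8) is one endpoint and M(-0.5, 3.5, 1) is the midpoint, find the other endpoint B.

B = 2M - A
  = (2·(-0.5) - (-6), 2·3.5 - 3, 2·1 - (-8))
  = (-1 + 6, 7 - 3, 2 + 8)
  = (5, 4, 10)

(5, 4, 10)


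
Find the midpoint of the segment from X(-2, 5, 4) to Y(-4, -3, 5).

M = ((x₁+x₂)/2, (y₁+y₂)/2, (z₁+z₂)/2)
  = ((-2 - 4)/2, (5 - 3)/2, (4 + 5)/2)
  = (-6/2, 2/2, 9/2)
  = (-3, 1, 4.5)

(-3, 1, 4.5)


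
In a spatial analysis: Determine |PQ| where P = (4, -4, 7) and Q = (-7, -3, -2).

d = √[(x₂-x₁)² + (y₂-y₁)² + (z₂-z₁)²]
  = √[(-11)² + 1² + (-9)²]
  = √[121 + 1 + 81]
  = √203
  ≈ 14.25

14.25


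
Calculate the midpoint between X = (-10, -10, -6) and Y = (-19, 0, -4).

M = ((x₁+x₂)/2, (y₁+y₂)/2, (z₁+z₂)/2)
  = ((-10 - 19)/2, (-10 + 0)/2, (-6 - 4)/2)
  = (-29/2, -10/2, -10/2)
  = (-14.5, -5, -5)

(-14.5, -5, -5)


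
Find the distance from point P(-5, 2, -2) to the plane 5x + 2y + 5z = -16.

distance = |a·x₀ + b·y₀ + c·z₀ - d| / √(a² + b² + c²)
  = |5·(-5) + 2·2 + 5·(-2) - (-16)| / √(5² + 2² + 5²)
  = |-25 + 4 - 10 + 16| / √(25 + 4 + 25)
  = |-15| / √54
  = 15 / 7.348
  ≈ 2.041

2.041
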